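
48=48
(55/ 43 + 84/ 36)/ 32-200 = -412567/ 2064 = -199.89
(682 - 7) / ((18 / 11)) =825 / 2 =412.50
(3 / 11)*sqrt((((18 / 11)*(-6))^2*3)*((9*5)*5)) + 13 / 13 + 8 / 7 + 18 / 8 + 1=151 / 28 + 4860*sqrt(3) / 121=74.96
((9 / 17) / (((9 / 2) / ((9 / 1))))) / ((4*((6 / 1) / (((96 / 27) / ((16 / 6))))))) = 1 / 17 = 0.06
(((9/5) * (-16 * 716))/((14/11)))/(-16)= 35442/35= 1012.63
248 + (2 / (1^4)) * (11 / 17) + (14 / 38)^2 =1530751 / 6137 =249.43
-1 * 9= -9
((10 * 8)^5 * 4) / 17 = 13107200000 / 17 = 771011764.71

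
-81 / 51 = -27 / 17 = -1.59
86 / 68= 1.26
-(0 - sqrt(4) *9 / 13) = 18 / 13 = 1.38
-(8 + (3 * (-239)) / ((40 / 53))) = 37681 / 40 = 942.02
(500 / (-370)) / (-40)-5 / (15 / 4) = -577 / 444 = -1.30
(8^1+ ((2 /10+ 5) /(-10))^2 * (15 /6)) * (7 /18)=1687 /500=3.37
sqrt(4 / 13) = 2 * sqrt(13) / 13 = 0.55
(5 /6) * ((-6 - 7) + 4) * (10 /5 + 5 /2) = -135 /4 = -33.75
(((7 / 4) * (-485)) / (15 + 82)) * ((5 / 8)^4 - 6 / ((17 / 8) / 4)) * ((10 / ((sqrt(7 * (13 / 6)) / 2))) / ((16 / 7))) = 135766225 * sqrt(546) / 14483456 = 219.04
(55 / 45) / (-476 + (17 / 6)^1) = -22 / 8517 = -0.00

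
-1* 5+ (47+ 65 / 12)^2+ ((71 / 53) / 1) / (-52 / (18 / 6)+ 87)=4374570589 / 1595088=2742.53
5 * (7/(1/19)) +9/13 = 8654/13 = 665.69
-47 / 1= -47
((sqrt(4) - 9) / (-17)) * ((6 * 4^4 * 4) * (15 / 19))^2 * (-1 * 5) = -297271296000 / 6137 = -48439187.88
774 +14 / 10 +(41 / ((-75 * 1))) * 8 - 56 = 53627 / 75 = 715.03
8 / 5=1.60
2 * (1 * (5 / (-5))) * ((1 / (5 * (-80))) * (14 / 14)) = 1 / 200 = 0.00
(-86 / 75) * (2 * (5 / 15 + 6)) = -3268 / 225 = -14.52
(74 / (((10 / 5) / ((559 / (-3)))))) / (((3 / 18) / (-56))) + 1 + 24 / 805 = 2316497.03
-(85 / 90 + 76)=-1385 / 18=-76.94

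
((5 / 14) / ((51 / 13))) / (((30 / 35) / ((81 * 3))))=1755 / 68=25.81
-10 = -10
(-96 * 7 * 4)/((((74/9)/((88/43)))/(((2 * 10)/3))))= -7096320/1591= -4460.29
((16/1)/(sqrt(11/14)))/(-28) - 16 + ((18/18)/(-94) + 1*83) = 6297/94 - 4*sqrt(154)/77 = 66.34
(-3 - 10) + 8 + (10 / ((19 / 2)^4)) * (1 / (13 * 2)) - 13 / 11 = -115202884 / 18635903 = -6.18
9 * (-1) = -9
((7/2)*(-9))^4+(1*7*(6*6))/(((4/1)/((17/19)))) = 984616.43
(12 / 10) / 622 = 3 / 1555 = 0.00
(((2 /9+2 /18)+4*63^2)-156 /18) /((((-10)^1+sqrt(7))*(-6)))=47603*sqrt(7) /1674+238015 /837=359.60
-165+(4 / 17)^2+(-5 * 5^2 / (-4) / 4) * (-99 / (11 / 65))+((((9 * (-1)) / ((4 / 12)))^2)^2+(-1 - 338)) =2433919819 / 4624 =526366.74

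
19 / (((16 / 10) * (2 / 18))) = 855 / 8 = 106.88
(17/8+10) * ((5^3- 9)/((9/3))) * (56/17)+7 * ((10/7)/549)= 14413982/9333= 1544.41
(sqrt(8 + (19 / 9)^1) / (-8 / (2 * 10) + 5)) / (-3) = -0.23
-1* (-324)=324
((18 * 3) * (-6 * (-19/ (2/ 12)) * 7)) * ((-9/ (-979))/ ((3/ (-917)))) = -726533.76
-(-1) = 1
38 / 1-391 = -353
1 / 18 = 0.06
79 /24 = 3.29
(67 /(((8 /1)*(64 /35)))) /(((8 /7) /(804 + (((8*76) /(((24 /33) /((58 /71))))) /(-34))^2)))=4838.95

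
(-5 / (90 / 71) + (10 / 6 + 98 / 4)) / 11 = 200 / 99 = 2.02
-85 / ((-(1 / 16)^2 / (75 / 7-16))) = -805120 / 7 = -115017.14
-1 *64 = -64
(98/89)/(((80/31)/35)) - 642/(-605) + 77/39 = 301881211/16799640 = 17.97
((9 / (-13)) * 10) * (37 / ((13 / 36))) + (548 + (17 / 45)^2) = -55168859 / 342225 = -161.21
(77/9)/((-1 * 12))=-77/108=-0.71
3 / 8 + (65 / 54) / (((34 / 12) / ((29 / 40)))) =209 / 306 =0.68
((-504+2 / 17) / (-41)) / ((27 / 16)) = 137056 / 18819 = 7.28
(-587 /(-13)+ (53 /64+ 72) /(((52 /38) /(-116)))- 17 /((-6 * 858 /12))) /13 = -84130547 /178464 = -471.41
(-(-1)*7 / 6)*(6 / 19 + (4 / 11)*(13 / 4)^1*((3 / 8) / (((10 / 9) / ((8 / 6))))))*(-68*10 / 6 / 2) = -140539 / 2508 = -56.04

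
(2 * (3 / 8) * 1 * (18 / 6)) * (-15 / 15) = -9 / 4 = -2.25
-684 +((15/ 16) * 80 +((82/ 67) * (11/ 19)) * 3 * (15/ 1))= -734667/ 1273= -577.11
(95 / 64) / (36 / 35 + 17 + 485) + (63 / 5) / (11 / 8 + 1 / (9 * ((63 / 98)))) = 46016504891 / 5650821760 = 8.14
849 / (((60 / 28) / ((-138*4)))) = -1093512 / 5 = -218702.40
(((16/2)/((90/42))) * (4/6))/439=0.01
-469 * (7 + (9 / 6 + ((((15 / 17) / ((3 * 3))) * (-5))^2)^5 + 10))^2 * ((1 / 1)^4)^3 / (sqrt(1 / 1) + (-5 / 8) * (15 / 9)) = 18198995638381546163865696029175909606122 / 4723699556917681191875375141408667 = 3852699.65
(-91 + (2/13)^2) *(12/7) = -184500/1183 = -155.96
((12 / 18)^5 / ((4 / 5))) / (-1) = -40 / 243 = -0.16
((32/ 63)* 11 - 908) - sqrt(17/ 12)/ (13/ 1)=-56852/ 63 - sqrt(51)/ 78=-902.50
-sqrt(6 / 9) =-sqrt(6) / 3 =-0.82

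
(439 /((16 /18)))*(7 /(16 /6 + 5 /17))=1410507 /1208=1167.64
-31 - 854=-885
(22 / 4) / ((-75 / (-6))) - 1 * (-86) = 2161 / 25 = 86.44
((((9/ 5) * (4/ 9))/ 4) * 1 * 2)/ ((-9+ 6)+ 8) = 2/ 25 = 0.08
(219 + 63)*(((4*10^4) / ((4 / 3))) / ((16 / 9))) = 4758750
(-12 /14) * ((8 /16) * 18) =-54 /7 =-7.71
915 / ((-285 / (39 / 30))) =-793 / 190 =-4.17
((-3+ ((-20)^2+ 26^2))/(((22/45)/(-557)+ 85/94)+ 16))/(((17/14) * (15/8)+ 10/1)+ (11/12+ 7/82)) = 34827188669280/7285370049593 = 4.78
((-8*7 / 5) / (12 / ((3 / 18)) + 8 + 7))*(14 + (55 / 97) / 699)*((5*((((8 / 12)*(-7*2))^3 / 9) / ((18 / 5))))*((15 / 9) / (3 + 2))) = 2917455484160 / 38702427021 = 75.38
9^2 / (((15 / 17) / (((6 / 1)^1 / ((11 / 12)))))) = 33048 / 55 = 600.87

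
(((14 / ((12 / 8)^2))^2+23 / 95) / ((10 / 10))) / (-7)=-299783 / 53865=-5.57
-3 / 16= -0.19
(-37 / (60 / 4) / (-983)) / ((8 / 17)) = 629 / 117960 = 0.01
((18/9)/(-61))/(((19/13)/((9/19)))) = -234/22021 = -0.01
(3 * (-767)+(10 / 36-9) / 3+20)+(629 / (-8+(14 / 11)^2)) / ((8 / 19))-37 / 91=-38216163919 / 15174432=-2518.46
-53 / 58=-0.91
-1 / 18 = -0.06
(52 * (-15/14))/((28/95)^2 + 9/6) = -7039500/200501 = -35.11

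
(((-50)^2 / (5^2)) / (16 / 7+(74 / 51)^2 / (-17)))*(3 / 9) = 515865 / 33457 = 15.42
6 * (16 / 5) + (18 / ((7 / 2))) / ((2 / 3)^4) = 6333 / 140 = 45.24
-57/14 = -4.07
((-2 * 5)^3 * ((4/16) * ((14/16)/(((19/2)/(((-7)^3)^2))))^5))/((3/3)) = -47352336533208097710339703242875/1267762688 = -37351104415220096547233.06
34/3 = 11.33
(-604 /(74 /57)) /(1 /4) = -68856 /37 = -1860.97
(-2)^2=4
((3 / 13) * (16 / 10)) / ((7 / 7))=24 / 65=0.37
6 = 6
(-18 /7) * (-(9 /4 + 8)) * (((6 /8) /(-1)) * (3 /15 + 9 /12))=-21033 /1120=-18.78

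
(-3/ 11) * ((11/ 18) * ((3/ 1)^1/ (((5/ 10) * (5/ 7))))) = -7/ 5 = -1.40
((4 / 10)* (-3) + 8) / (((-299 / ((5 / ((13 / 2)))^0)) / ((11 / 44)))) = -17 / 2990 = -0.01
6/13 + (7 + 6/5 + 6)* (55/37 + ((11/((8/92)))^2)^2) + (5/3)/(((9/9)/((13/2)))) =419765525895293/115440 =3636222504.29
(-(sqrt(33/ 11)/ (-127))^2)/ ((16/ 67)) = -201/ 258064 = -0.00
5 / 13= 0.38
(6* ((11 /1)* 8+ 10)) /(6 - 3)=196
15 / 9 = 5 / 3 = 1.67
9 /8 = 1.12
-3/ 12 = -0.25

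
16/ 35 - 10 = -334/ 35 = -9.54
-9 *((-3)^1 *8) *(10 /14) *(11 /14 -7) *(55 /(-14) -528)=174930030 /343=510000.09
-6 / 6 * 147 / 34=-147 / 34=-4.32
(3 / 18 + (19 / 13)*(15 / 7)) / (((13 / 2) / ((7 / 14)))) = 1801 / 7098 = 0.25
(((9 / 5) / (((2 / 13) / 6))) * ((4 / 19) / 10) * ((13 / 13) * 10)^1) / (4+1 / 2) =312 / 95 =3.28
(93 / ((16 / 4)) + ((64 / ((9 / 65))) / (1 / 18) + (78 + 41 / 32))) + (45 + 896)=299633 / 32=9363.53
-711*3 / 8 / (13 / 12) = -6399 / 26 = -246.12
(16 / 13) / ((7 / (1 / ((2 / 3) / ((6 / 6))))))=24 / 91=0.26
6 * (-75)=-450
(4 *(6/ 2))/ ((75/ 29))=116/ 25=4.64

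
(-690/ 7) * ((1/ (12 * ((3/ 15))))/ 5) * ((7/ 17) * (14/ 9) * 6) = -1610/ 51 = -31.57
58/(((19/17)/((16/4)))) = 3944/19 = 207.58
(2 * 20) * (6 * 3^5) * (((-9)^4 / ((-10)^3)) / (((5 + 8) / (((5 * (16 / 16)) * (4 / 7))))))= -84096.16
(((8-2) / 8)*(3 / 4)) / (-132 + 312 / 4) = -1 / 96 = -0.01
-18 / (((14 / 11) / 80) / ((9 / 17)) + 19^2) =-71280 / 1429679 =-0.05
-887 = -887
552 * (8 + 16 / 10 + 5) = 40296 / 5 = 8059.20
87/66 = 29/22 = 1.32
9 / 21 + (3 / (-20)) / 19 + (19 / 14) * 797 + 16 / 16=2880949 / 2660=1083.06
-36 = -36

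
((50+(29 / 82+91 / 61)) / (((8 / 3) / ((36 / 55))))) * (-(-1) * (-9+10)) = 7001937 / 550220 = 12.73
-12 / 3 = -4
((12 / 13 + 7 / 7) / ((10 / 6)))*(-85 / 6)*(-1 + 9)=-1700 / 13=-130.77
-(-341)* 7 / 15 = 2387 / 15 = 159.13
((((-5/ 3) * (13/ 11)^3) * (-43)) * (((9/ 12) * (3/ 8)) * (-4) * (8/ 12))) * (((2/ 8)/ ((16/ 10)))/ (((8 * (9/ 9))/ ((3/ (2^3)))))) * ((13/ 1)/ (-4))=92109225/ 43614208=2.11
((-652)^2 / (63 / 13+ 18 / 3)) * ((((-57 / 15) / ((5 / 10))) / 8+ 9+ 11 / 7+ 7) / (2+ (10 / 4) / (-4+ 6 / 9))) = 12859821104 / 24675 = 521168.03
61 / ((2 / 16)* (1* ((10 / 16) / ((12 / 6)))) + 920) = 7808 / 117765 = 0.07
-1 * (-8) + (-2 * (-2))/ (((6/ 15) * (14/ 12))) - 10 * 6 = -304/ 7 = -43.43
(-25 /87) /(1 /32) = -800 /87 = -9.20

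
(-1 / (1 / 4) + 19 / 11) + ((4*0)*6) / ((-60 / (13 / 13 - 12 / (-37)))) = -25 / 11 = -2.27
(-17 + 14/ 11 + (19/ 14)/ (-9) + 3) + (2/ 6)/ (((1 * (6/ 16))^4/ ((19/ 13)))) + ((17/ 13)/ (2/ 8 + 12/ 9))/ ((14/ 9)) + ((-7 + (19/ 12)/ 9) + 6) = 211937123/ 18486468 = 11.46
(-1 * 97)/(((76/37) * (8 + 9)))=-3589/1292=-2.78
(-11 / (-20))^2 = 121 / 400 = 0.30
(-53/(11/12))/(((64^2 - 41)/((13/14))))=-4134/312235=-0.01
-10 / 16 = -5 / 8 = -0.62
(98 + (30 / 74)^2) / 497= 134387 / 680393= 0.20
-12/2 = -6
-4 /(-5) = 4 /5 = 0.80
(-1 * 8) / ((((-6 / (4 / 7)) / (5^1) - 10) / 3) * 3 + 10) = 80 / 21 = 3.81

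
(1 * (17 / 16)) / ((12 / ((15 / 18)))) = 85 / 1152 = 0.07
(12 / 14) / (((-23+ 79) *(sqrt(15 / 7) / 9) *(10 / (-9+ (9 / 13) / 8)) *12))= -2781 *sqrt(105) / 4076800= -0.01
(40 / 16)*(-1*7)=-35 / 2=-17.50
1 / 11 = 0.09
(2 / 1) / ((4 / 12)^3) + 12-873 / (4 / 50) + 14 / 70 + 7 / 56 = -433847 / 40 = -10846.18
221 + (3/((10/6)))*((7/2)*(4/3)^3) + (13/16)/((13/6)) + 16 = 252.31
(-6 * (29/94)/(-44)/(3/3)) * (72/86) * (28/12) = 1827/22231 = 0.08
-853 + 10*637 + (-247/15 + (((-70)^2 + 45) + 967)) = 171188/15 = 11412.53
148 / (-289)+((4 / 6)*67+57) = 87701 / 867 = 101.15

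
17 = 17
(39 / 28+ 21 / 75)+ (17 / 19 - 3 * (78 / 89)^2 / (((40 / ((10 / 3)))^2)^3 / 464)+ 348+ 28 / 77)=175682968925333 / 500619873600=350.93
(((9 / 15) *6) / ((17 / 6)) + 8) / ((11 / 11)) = 788 / 85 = 9.27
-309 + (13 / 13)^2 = -308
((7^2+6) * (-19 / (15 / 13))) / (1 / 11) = -29887 / 3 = -9962.33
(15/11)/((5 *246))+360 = 324721/902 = 360.00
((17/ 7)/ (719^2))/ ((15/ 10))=34/ 10856181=0.00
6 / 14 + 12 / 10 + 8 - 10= -13 / 35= -0.37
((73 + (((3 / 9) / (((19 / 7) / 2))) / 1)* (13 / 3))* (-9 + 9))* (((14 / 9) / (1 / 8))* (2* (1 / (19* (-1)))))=0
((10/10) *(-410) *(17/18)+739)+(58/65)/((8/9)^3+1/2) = 361510946/1025505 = 352.52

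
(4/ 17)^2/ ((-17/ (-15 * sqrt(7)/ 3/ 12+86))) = -0.28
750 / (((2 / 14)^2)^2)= 1800750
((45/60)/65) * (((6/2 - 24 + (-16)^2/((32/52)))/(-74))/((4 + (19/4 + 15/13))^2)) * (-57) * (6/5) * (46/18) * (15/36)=448799/9813325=0.05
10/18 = 5/9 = 0.56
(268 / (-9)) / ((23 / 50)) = -13400 / 207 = -64.73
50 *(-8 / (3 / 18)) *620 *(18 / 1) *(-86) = 2303424000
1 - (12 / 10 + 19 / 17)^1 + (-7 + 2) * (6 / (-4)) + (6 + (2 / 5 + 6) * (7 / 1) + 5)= 10537 / 170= 61.98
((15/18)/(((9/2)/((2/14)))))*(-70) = -50/27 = -1.85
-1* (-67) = 67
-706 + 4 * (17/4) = -689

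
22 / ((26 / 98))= 1078 / 13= 82.92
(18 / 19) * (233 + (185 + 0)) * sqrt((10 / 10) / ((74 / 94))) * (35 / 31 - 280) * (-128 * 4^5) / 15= 29914300416 * sqrt(1739) / 1147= 1087590045.37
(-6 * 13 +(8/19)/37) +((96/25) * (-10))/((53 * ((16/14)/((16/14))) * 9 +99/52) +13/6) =-20593690366/263790205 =-78.07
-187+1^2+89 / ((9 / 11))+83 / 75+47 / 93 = -527381 / 6975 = -75.61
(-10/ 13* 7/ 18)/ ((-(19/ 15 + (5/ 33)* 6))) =0.14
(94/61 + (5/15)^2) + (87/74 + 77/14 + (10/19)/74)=3216823/385947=8.33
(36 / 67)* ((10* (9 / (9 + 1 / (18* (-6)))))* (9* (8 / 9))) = 2799360 / 65057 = 43.03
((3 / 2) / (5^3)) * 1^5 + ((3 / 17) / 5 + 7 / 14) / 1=1163 / 2125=0.55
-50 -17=-67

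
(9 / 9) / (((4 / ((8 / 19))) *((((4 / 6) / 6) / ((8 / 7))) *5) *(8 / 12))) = 216 / 665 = 0.32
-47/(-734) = 47/734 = 0.06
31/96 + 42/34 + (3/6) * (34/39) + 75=1633507/21216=76.99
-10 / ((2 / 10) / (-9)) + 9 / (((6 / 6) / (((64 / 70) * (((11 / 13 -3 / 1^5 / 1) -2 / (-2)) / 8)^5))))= 1197641333925 / 2661428224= 450.00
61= 61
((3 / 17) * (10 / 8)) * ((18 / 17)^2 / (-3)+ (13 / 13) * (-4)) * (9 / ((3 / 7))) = -20.26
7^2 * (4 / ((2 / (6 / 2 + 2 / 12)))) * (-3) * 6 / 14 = -399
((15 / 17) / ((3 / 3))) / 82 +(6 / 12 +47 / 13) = 37387 / 9061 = 4.13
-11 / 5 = -2.20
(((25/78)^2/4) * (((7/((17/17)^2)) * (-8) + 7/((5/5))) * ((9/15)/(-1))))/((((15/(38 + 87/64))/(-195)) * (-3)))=15428875/119808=128.78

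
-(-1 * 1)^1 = 1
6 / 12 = 0.50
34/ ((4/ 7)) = 59.50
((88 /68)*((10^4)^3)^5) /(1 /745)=16390000000000000000000000000000000000000000000000000000000000000 /17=964117647058823529411764700000000000000000000000000000000000000.00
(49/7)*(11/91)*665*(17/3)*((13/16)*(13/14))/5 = 46189/96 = 481.14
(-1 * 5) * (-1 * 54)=270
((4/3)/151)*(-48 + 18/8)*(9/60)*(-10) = 183/302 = 0.61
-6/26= -3/13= -0.23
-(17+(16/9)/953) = -145825/8577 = -17.00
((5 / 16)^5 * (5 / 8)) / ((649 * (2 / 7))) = 0.00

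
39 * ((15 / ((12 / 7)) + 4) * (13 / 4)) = 25857 / 16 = 1616.06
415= 415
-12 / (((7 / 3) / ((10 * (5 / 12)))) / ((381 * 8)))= -457200 / 7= -65314.29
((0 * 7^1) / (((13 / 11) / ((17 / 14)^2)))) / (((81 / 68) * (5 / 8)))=0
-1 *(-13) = 13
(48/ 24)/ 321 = 2/ 321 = 0.01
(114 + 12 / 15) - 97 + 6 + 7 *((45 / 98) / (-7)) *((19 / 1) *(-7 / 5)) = 2521 / 70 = 36.01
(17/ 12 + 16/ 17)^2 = 231361/ 41616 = 5.56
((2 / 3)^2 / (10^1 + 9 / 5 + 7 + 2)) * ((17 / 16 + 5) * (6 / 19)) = 485 / 11856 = 0.04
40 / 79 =0.51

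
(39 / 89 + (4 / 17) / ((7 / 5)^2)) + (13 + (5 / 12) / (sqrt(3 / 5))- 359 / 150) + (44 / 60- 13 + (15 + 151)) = 5 * sqrt(15) / 36 + 611253079 / 3706850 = 165.44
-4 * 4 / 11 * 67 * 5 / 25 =-1072 / 55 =-19.49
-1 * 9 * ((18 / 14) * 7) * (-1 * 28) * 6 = 13608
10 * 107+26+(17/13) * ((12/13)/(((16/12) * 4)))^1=741049/676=1096.23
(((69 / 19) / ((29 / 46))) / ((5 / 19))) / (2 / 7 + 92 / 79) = 877611 / 58145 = 15.09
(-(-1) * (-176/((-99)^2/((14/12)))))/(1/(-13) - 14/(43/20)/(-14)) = -4472/82863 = -0.05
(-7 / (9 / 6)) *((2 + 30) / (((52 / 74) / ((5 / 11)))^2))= -3833200 / 61347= -62.48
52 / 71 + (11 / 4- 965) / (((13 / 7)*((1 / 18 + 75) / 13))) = -2439439 / 27406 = -89.01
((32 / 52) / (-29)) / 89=-8 / 33553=-0.00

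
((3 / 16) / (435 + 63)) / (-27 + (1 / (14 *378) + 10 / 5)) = -1323 / 87846536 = -0.00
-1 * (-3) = 3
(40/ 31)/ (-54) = -20/ 837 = -0.02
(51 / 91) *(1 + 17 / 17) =102 / 91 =1.12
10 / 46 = 5 / 23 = 0.22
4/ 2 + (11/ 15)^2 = 571/ 225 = 2.54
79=79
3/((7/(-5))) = -15/7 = -2.14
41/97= 0.42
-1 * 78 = -78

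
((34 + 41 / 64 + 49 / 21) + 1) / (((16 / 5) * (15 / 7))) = 51037 / 9216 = 5.54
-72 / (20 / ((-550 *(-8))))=-15840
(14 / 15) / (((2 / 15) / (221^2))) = 341887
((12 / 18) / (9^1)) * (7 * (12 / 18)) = 28 / 81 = 0.35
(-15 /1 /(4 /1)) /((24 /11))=-1.72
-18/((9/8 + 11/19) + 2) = -2736/563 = -4.86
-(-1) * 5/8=5/8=0.62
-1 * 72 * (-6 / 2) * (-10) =-2160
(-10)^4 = 10000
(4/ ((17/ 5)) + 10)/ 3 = 3.73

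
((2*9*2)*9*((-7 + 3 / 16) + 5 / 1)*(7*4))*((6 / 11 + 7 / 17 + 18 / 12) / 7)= -2158731 / 374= -5772.01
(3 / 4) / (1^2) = 3 / 4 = 0.75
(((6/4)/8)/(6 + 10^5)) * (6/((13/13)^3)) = 0.00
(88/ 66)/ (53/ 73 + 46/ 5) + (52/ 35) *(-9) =-5035592/ 380415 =-13.24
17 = 17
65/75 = 13/15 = 0.87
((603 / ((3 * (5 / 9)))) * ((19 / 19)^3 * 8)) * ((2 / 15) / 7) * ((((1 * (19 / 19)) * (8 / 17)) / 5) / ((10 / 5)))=38592 / 14875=2.59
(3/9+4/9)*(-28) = -196/9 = -21.78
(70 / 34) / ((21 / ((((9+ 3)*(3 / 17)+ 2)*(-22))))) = -7700 / 867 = -8.88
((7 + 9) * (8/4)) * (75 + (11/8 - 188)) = -3572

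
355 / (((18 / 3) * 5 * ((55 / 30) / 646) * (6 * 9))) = 22933 / 297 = 77.22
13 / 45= 0.29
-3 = -3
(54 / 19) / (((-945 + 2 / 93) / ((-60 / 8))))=37665 / 1669777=0.02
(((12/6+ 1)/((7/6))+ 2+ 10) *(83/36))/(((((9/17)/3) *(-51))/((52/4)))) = -48.53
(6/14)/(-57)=-1/133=-0.01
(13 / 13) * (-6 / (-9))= 2 / 3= 0.67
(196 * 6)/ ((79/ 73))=85848/ 79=1086.68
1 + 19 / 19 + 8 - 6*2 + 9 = 7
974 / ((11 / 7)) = 6818 / 11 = 619.82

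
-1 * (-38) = 38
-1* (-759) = 759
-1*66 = -66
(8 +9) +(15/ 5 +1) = 21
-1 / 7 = -0.14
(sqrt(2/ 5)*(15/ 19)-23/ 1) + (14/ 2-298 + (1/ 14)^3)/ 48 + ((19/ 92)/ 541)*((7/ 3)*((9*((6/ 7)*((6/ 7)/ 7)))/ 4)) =-47629953661/ 1638892416 + 3*sqrt(10)/ 19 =-28.56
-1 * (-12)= 12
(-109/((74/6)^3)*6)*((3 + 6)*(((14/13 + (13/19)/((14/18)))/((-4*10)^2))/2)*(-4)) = 268816563/35031614800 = 0.01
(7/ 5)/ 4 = 7/ 20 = 0.35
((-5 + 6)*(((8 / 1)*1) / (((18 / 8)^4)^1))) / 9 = 2048 / 59049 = 0.03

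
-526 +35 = -491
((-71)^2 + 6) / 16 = 5047 / 16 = 315.44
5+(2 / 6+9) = 14.33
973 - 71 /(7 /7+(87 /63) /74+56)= 86104277 /88607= 971.75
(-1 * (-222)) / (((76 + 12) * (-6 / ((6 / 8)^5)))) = -8991 / 90112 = -0.10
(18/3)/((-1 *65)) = -6/65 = -0.09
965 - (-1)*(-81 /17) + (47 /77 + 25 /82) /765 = 4638143899 /4830210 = 960.24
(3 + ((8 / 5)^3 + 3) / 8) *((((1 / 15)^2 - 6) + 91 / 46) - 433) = -1698.69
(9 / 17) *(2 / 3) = 6 / 17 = 0.35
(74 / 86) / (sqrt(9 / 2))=37*sqrt(2) / 129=0.41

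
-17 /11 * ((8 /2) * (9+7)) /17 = -64 /11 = -5.82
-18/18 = -1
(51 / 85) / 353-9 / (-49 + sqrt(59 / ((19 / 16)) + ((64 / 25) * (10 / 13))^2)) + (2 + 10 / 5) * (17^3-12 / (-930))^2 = 7020 * sqrt(567321) / 188440579 + 154300855289722297457532 / 1598131573397675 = 96550783.37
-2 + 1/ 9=-17/ 9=-1.89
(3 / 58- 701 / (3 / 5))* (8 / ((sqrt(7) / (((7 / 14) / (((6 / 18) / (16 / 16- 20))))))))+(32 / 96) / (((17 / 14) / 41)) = 100688.97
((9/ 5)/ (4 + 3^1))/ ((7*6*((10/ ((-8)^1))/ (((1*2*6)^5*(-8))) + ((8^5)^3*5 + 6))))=11943936/ 343195908883854878639305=0.00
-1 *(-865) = 865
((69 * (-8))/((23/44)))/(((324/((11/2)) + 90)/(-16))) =30976/273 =113.47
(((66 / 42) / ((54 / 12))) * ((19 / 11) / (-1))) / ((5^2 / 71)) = -2698 / 1575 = -1.71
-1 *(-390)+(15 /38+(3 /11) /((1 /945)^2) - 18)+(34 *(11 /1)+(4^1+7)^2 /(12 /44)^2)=925171525 /3762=245925.45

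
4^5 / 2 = 512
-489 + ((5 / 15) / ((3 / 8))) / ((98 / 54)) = -488.51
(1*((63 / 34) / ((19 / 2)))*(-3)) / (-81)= 7 / 969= 0.01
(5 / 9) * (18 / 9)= 10 / 9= 1.11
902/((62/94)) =1367.55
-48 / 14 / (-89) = 24 / 623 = 0.04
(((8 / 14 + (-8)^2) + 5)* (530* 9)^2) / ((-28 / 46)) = -2600563601.02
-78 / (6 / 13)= -169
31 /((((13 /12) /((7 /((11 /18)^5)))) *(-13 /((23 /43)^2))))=-2602910153088 /50325377531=-51.72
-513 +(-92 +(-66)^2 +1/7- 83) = 25677/7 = 3668.14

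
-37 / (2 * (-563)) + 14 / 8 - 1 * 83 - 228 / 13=-98.76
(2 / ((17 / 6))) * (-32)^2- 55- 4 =11285 / 17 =663.82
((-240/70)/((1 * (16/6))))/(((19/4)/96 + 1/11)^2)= -160579584/2461543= -65.24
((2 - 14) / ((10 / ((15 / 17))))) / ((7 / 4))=-72 / 119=-0.61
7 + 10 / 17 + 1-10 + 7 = 95 / 17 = 5.59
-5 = -5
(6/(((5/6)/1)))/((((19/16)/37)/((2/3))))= 14208/95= 149.56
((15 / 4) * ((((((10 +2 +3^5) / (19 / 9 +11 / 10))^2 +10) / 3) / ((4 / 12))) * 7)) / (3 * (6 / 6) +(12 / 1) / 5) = 159721625 / 5202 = 30703.89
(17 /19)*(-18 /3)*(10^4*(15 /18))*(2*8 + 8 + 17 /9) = -198050000 /171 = -1158187.13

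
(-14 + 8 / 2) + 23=13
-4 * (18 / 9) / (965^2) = -8 / 931225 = -0.00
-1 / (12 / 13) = -13 / 12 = -1.08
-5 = -5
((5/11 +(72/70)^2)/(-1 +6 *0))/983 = -20381/13245925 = -0.00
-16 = -16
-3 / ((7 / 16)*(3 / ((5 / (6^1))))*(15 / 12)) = -32 / 21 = -1.52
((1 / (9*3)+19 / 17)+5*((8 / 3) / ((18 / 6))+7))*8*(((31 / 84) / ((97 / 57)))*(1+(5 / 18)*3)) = 120736165 / 934983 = 129.13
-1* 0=0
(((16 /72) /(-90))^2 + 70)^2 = 131830606026001 /26904200625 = 4900.00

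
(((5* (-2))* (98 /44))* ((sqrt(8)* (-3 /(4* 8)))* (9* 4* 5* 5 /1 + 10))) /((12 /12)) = 334425* sqrt(2) /88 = 5374.41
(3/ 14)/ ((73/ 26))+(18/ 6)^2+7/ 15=73147/ 7665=9.54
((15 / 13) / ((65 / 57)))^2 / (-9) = -3249 / 28561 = -0.11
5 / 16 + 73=1173 / 16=73.31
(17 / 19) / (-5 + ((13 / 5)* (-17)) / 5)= -0.06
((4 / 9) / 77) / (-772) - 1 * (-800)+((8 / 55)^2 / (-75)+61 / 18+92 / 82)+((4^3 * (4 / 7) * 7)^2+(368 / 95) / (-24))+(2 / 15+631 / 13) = 412144075269446519 / 6208015563750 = 66389.02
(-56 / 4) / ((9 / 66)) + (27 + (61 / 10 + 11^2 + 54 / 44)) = 8689 / 165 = 52.66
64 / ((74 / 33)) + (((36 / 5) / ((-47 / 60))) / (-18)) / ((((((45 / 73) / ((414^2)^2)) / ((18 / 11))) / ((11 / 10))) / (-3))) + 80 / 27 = -154248947429099504 / 1173825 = -131407107046.71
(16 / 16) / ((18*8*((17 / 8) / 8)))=4 / 153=0.03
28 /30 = 0.93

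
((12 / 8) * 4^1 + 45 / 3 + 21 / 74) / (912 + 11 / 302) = 47565 / 2038219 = 0.02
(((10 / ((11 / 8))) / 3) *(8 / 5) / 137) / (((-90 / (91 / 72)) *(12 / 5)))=-0.00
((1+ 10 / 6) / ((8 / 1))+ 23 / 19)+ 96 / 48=202 / 57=3.54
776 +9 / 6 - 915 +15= -245 / 2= -122.50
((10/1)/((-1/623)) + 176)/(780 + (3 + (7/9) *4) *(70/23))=-626589/82655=-7.58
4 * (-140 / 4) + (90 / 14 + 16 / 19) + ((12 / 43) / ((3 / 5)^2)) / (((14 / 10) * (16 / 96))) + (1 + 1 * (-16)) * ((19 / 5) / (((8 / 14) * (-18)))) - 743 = -118982477 / 137256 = -866.87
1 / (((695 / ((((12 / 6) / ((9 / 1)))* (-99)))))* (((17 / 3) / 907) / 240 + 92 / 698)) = -1002808224 / 4176362447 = -0.24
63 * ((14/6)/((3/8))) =392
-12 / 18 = -2 / 3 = -0.67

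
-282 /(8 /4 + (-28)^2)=-47 /131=-0.36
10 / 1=10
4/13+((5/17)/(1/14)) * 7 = 6438/221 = 29.13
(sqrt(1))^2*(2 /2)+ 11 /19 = 30 /19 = 1.58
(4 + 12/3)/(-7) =-8/7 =-1.14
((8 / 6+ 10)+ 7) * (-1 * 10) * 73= -40150 / 3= -13383.33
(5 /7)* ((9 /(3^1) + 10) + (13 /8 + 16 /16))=625 /56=11.16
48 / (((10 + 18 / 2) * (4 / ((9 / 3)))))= 36 / 19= 1.89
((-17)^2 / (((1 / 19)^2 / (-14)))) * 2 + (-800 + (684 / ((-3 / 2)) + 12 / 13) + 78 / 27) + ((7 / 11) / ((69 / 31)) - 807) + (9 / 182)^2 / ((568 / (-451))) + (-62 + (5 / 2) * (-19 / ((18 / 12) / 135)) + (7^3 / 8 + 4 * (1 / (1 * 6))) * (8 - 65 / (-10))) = -125393026677703501 / 42840461664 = -2926976.55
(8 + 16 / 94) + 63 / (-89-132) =81903 / 10387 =7.89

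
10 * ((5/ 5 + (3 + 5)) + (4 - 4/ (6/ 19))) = 10/ 3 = 3.33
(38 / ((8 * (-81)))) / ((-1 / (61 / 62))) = 1159 / 20088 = 0.06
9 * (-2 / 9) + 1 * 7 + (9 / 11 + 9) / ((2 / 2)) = 163 / 11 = 14.82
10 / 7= 1.43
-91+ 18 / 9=-89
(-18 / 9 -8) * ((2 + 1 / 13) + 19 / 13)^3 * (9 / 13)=-8760240 / 28561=-306.72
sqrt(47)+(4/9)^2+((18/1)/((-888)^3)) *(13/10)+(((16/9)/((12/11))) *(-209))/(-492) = 127726600003/143546549760+sqrt(47) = 7.75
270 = 270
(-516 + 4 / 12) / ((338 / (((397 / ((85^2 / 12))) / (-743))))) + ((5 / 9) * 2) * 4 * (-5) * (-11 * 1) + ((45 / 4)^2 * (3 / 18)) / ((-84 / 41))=234.15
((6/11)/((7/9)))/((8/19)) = 513/308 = 1.67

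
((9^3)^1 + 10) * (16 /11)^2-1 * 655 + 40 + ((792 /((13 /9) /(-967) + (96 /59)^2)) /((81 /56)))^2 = 34033162344525298962281 /777531638866227025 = 43770.77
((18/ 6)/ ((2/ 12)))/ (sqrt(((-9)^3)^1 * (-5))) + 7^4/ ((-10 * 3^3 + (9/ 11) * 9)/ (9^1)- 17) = -51.69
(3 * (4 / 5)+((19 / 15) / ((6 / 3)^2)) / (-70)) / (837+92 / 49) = 70427 / 24663000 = 0.00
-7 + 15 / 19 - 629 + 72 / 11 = -131391 / 209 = -628.67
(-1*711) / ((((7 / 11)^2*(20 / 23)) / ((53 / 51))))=-34957263 / 16660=-2098.28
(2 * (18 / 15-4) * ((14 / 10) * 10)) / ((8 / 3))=-147 / 5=-29.40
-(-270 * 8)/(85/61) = 26352/17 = 1550.12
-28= -28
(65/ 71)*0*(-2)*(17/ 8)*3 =0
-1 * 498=-498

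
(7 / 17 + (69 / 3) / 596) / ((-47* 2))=-4563 / 952408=-0.00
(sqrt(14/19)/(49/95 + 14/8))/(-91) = -20*sqrt(266)/78351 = -0.00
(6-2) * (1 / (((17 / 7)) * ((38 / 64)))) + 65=21891 / 323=67.77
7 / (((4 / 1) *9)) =0.19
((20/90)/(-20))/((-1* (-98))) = -1/8820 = -0.00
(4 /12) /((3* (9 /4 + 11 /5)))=0.02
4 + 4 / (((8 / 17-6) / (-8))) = 460 / 47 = 9.79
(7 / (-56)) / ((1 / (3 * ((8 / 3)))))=-1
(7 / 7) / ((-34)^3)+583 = 22914231 / 39304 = 583.00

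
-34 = -34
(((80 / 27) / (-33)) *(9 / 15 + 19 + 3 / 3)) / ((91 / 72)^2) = -105472 / 91091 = -1.16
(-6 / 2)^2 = 9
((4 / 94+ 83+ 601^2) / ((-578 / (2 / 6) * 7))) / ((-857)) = 8490175 / 244453251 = 0.03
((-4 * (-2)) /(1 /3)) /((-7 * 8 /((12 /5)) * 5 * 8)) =-9 /350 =-0.03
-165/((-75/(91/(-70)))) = -143/50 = -2.86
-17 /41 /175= -17 /7175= -0.00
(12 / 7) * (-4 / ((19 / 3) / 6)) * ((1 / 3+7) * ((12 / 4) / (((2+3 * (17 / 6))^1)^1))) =-13.61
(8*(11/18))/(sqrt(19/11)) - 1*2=-2 + 44*sqrt(209)/171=1.72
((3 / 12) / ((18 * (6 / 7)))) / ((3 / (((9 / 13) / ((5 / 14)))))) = 0.01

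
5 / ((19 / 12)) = 60 / 19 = 3.16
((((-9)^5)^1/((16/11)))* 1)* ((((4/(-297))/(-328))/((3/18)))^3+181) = -61277461397100/8339441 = -7347909.94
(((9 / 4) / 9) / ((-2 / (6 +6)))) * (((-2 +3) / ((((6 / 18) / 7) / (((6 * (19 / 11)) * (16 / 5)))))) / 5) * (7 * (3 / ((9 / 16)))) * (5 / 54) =-119168 / 165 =-722.23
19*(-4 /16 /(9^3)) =-19 /2916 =-0.01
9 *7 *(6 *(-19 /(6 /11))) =-13167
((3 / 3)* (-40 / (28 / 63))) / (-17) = 90 / 17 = 5.29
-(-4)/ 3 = 4/ 3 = 1.33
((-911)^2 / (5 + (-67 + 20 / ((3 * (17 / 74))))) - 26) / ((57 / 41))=-18119.18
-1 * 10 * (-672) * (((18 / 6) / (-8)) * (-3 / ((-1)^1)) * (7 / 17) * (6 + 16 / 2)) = -740880 / 17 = -43581.18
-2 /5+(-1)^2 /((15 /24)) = 1.20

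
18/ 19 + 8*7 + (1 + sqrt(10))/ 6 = sqrt(10)/ 6 + 6511/ 114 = 57.64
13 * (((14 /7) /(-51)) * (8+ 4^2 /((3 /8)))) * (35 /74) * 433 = -29946280 /5661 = -5289.93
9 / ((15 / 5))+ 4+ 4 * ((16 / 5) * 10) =135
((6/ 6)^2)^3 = 1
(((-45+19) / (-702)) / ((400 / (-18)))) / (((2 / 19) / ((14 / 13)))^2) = -17689 / 101400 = -0.17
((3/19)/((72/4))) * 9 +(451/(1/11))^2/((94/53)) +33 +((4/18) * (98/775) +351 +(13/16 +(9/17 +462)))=23511349990032391/1694199600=13877556.10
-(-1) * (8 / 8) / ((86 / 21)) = 21 / 86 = 0.24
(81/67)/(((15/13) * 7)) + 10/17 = 29417/39865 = 0.74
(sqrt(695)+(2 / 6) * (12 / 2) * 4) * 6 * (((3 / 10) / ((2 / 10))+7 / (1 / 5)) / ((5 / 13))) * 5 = 97831.04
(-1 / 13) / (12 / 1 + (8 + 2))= -1 / 286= -0.00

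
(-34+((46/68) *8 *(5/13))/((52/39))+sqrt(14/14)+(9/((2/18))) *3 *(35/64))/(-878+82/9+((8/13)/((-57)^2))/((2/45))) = -0.12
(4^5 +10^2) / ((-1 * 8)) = -281 / 2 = -140.50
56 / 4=14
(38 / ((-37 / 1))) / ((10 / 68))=-1292 / 185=-6.98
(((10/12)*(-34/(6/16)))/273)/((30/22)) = -1496/7371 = -0.20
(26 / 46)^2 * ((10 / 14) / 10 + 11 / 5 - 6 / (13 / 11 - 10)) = 3387267 / 3591910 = 0.94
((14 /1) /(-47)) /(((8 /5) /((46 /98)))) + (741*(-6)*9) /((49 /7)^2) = -7523437 /9212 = -816.70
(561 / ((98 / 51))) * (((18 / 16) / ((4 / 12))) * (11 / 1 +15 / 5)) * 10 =137945.89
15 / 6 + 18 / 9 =9 / 2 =4.50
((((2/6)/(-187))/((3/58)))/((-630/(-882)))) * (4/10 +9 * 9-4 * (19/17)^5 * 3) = -174302238754/59740483275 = -2.92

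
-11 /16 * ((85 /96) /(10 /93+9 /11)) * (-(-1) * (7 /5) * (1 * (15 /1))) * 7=-46868745 /484864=-96.66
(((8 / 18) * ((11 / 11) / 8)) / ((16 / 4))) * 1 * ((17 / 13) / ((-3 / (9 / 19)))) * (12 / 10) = -17 / 4940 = -0.00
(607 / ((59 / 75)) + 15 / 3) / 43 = 45820 / 2537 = 18.06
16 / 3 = 5.33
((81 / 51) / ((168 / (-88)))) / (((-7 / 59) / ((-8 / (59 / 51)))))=-2376 / 49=-48.49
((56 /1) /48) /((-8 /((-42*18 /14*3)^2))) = -15309 /4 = -3827.25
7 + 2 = 9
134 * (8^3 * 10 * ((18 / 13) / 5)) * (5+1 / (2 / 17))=33343488 / 13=2564883.69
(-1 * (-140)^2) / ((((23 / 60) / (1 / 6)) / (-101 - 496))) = 117012000 / 23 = 5087478.26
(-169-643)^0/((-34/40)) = -20/17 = -1.18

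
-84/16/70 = -3/40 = -0.08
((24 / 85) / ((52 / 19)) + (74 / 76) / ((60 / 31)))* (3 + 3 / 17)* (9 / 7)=24743151 / 9993620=2.48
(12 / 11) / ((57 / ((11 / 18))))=2 / 171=0.01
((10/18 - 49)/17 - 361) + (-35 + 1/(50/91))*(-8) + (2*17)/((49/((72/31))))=-562413823/5810175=-96.80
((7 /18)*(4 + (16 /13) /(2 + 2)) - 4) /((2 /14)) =-1904 /117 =-16.27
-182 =-182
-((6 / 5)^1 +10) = -56 / 5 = -11.20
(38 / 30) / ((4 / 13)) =247 / 60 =4.12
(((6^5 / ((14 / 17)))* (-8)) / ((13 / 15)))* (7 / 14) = -43579.78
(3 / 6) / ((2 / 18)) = 4.50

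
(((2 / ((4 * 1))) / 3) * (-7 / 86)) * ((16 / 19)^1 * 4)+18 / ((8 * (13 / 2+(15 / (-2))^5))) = -85203176 / 1860718317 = -0.05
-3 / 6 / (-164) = 1 / 328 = 0.00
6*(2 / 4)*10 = 30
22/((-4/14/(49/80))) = -3773/80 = -47.16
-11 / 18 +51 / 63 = 25 / 126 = 0.20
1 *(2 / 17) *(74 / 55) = 148 / 935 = 0.16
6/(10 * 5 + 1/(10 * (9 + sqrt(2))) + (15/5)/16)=3840 * sqrt(2)/1274075999 + 152283360/1274075999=0.12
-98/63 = -1.56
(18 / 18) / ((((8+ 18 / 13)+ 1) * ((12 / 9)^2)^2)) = 39 / 1280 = 0.03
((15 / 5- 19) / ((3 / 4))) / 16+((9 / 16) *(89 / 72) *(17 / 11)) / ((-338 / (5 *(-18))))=-747553 / 713856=-1.05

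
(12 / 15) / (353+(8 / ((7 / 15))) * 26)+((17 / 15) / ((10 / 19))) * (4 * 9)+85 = 22716373 / 139775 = 162.52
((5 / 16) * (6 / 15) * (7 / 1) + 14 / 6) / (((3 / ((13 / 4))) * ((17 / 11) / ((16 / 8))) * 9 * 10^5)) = 11011 / 2203200000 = 0.00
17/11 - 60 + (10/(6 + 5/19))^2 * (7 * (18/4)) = 486161/22253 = 21.85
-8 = -8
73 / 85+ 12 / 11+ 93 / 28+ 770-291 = 484.27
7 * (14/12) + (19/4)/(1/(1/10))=1037/120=8.64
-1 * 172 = -172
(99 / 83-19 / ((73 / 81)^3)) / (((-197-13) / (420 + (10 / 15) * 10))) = 11371659008 / 226018877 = 50.31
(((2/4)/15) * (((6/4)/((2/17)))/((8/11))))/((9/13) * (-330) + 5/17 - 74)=-41327/21369280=-0.00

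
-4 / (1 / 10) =-40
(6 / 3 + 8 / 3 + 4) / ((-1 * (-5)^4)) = -26 / 1875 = -0.01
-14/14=-1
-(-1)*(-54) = -54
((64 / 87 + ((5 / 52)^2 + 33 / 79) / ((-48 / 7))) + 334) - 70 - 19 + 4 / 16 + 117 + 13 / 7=759281256101 / 2081474304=364.78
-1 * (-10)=10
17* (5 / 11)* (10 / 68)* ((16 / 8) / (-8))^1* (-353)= 8825 / 88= 100.28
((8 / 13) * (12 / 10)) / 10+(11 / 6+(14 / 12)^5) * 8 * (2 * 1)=10107139 / 157950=63.99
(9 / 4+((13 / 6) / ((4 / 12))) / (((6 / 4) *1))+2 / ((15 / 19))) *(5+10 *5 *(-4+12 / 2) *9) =99007 / 12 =8250.58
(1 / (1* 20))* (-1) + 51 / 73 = 947 / 1460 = 0.65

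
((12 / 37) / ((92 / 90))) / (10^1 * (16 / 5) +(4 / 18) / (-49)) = 11907 / 1200761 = 0.01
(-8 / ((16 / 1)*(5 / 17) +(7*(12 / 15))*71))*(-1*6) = 1020 / 8549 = 0.12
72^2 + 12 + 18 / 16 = 5197.12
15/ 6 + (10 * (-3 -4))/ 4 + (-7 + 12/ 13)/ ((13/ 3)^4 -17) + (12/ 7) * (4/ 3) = -31496681/ 2473744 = -12.73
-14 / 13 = -1.08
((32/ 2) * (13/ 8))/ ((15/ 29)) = 754/ 15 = 50.27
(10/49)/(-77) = -10/3773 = -0.00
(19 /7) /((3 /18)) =114 /7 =16.29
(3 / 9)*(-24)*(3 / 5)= -24 / 5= -4.80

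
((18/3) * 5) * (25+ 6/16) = 3045/4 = 761.25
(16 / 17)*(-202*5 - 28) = -16608 / 17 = -976.94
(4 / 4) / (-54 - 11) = -1 / 65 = -0.02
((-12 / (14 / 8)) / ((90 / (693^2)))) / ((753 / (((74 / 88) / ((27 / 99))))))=-188034 / 1255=-149.83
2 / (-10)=-1 / 5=-0.20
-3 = -3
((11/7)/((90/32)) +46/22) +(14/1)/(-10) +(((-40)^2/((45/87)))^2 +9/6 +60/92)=305031481243/31878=9568714.51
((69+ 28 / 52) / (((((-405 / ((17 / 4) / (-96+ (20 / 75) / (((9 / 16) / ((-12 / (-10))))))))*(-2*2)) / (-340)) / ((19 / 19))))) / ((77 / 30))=4082125 / 16120104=0.25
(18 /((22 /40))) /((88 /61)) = 2745 /121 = 22.69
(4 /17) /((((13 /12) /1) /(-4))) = -192 /221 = -0.87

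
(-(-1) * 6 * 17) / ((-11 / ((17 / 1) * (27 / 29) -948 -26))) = 2834274 / 319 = 8884.87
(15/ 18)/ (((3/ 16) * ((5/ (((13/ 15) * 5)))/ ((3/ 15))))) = 104/ 135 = 0.77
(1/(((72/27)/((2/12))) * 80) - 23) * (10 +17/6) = -755601/2560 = -295.16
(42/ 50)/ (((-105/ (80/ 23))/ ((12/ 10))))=-0.03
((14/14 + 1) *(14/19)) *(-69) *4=-7728/19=-406.74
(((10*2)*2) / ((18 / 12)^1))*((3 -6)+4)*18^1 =480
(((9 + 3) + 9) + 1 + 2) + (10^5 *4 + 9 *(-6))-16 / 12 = 1199906 / 3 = 399968.67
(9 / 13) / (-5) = -9 / 65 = -0.14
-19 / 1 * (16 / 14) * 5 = -760 / 7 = -108.57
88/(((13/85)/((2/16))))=935/13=71.92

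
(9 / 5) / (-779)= -9 / 3895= -0.00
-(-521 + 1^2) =520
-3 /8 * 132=-99 /2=-49.50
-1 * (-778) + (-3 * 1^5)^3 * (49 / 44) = 32909 / 44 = 747.93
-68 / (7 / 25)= -1700 / 7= -242.86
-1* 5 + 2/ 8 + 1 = -15/ 4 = -3.75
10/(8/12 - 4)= -3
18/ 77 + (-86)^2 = 569510/ 77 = 7396.23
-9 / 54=-1 / 6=-0.17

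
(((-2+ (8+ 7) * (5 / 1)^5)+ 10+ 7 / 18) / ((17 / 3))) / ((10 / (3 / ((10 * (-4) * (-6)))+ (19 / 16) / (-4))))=-76794991 / 326400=-235.28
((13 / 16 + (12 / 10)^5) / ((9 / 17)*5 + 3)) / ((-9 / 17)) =-47696849 / 43200000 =-1.10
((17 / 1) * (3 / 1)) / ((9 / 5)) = 85 / 3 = 28.33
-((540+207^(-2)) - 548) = 342791/42849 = 8.00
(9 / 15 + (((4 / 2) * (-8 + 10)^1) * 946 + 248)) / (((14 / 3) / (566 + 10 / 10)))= 4899609 / 10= 489960.90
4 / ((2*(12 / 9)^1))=3 / 2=1.50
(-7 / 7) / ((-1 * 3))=0.33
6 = 6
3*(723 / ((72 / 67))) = 16147 / 8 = 2018.38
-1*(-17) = 17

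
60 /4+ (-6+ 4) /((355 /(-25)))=1075 /71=15.14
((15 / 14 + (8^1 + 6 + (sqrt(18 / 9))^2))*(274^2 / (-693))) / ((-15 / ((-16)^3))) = -36747599872 / 72765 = -505017.52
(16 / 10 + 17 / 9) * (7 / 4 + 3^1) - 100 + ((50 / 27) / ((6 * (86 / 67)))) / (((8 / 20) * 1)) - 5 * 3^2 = -2226101 / 17415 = -127.83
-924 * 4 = -3696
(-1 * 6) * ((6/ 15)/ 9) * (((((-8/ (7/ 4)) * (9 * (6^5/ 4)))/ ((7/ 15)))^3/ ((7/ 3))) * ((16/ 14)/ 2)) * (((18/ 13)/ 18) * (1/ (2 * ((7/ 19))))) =18005849085622144204800/ 524596891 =34323209676860.52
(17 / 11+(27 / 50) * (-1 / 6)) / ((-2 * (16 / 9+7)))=-14409 / 173800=-0.08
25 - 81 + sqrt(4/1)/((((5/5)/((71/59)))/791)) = 109018/59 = 1847.76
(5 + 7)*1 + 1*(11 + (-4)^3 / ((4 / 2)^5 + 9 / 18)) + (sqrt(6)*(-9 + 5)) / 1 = 1367 / 65 -4*sqrt(6) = 11.23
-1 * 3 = -3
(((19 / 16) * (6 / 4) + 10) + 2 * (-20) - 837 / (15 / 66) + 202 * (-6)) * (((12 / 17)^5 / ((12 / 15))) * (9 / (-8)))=1722662721 / 1419857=1213.26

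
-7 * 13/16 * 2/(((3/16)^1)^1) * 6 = -364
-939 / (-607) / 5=939 / 3035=0.31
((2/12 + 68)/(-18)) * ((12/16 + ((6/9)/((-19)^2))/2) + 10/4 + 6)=-16390675/467856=-35.03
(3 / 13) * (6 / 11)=18 / 143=0.13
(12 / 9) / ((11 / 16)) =64 / 33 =1.94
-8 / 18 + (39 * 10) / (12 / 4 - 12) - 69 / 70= -28201 / 630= -44.76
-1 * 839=-839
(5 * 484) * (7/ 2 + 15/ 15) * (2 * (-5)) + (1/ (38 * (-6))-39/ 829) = -20583416521/ 189012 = -108900.05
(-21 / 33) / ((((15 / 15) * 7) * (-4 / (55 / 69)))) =0.02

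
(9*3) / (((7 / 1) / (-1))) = -27 / 7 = -3.86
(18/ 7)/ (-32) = -9/ 112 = -0.08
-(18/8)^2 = -81/16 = -5.06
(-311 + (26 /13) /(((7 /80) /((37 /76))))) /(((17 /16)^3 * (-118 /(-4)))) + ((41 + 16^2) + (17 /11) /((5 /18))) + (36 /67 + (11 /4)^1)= 168987310758933 /568261064140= 297.38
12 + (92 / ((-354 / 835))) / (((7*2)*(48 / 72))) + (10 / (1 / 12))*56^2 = 310831027 / 826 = 376308.75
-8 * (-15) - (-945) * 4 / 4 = 1065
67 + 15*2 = 97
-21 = -21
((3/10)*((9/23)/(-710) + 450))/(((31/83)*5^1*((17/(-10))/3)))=-127.57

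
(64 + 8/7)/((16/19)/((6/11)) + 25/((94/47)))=51984/11207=4.64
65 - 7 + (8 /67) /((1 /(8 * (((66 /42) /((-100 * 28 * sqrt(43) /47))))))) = 58 - 2068 * sqrt(43) /3529225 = 58.00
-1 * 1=-1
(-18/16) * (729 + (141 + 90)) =-1080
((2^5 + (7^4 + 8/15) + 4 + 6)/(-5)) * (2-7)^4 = -305441.67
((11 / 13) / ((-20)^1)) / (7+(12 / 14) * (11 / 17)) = -1309 / 233740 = -0.01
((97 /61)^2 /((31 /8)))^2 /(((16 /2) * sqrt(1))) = 708234248 /13305853201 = 0.05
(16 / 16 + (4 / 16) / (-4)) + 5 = 95 / 16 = 5.94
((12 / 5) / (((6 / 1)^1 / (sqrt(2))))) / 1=0.57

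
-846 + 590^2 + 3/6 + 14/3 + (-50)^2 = 2098555/6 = 349759.17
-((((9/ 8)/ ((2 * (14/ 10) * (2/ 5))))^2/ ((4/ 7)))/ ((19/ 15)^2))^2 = -129746337890625/ 107134754750464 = -1.21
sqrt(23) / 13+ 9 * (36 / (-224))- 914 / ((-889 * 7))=-64697 / 49784+ sqrt(23) / 13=-0.93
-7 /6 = -1.17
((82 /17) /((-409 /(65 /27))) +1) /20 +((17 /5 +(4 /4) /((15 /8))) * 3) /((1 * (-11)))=-8459621 /8260164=-1.02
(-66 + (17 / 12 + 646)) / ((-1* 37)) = -6977 / 444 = -15.71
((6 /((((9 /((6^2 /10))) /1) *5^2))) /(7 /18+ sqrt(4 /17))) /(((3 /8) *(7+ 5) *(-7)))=816 /57875-1728 *sqrt(17) /405125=-0.00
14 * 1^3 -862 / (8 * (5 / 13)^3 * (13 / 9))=-648551 / 500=-1297.10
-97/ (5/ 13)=-1261/ 5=-252.20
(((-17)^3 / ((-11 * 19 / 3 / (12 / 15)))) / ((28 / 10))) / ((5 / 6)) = 176868 / 7315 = 24.18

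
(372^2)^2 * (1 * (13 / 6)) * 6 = 248951708928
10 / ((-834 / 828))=-1380 / 139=-9.93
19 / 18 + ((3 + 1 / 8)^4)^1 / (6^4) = 5993953 / 5308416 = 1.13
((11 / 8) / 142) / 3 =11 / 3408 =0.00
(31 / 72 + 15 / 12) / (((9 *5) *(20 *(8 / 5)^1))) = 121 / 103680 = 0.00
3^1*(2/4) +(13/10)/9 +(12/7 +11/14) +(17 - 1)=1813/90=20.14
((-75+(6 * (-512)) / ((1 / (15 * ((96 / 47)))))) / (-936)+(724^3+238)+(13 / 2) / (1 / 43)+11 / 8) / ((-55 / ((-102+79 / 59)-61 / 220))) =280431080718322141 / 402639600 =696481619.59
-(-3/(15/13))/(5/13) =169/25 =6.76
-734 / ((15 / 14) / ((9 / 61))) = -30828 / 305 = -101.08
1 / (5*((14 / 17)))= 17 / 70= 0.24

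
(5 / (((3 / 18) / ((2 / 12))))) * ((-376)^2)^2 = 99935866880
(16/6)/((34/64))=256/51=5.02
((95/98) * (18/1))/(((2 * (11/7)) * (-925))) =-171/28490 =-0.01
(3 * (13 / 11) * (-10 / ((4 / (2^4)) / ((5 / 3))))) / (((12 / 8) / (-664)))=3452800 / 33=104630.30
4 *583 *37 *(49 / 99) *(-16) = -6149696 / 9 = -683299.56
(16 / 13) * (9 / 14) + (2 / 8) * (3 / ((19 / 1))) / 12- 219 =-6036437 / 27664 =-218.21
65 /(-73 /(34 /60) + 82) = -1105 /796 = -1.39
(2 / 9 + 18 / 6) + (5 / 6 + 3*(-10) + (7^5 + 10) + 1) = 302257 / 18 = 16792.06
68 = 68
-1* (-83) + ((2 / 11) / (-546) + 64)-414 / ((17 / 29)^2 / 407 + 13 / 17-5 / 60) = -5060191274312 / 11004112119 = -459.85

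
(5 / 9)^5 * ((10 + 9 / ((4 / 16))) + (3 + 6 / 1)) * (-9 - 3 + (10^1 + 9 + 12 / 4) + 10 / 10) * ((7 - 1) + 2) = 15125000 / 59049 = 256.14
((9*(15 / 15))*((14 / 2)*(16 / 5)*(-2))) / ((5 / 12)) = -24192 / 25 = -967.68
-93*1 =-93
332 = 332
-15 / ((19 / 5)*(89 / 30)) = -2250 / 1691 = -1.33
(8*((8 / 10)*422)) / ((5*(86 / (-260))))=-351104 / 215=-1633.04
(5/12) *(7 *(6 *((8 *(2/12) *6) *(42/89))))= 5880/89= 66.07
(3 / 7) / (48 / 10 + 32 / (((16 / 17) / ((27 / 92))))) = 230 / 7931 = 0.03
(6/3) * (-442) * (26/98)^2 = -149396/2401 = -62.22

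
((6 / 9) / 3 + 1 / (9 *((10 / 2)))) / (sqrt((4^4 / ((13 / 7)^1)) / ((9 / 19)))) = 11 *sqrt(1729) / 31920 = 0.01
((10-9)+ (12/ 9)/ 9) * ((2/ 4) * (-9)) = -31/ 6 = -5.17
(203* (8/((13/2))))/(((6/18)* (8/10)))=12180/13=936.92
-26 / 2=-13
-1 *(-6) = 6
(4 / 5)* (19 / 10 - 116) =-2282 / 25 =-91.28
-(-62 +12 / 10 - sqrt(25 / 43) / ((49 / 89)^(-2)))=12005 *sqrt(43) / 340603 +304 / 5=61.03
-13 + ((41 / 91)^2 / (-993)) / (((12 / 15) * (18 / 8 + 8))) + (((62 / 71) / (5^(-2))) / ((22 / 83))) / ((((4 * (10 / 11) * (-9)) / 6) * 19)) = -204031177193 / 14790495356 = -13.79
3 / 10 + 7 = 73 / 10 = 7.30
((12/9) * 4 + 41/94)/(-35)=-1627/9870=-0.16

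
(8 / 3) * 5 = 40 / 3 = 13.33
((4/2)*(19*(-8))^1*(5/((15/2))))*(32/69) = -19456/207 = -93.99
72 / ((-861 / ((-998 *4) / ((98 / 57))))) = 194.16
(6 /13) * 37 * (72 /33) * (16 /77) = 85248 /11011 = 7.74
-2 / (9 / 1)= -2 / 9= -0.22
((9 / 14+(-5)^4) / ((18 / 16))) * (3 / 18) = 17518 / 189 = 92.69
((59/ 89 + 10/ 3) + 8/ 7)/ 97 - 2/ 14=-0.09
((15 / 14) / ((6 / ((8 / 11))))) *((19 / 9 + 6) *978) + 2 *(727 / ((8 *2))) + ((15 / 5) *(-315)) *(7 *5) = -59050823 / 1848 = -31953.91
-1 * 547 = -547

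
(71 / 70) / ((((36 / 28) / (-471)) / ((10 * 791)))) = -8817277 / 3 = -2939092.33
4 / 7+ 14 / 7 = 2.57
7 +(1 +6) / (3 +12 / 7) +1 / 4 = 1153 / 132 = 8.73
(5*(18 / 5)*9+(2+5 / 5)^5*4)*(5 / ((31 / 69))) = 391230 / 31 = 12620.32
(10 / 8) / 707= 5 / 2828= 0.00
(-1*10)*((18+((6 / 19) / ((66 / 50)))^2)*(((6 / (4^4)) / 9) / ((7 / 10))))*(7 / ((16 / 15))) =-49297375 / 11182336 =-4.41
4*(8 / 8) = 4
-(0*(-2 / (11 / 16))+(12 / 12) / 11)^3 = -1 / 1331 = -0.00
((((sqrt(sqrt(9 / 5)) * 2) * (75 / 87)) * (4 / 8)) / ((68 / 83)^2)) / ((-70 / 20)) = -34445 * sqrt(3) * 5^(3 / 4) / 469336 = -0.43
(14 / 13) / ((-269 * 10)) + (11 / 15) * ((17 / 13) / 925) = 30878 / 48520875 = 0.00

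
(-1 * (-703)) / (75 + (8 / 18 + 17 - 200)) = -6327 / 968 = -6.54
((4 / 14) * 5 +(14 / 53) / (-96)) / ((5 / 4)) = 25391 / 22260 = 1.14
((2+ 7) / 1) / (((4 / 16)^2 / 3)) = 432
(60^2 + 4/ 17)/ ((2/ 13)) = 397826/ 17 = 23401.53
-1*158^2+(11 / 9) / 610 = -137052349 / 5490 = -24964.00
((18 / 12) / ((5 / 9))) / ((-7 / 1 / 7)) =-27 / 10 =-2.70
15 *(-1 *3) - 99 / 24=-393 / 8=-49.12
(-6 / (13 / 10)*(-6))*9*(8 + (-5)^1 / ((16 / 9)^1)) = 33615 / 26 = 1292.88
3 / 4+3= 15 / 4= 3.75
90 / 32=45 / 16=2.81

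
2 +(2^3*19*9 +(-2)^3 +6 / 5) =6816 / 5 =1363.20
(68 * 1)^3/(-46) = -157216/23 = -6835.48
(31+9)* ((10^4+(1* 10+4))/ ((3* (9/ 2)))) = 29671.11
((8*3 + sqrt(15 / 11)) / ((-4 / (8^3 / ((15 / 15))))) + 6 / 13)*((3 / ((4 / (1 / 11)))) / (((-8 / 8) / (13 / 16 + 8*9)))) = 6990*sqrt(165) / 121 + 6343425 / 416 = 15990.67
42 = 42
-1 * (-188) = 188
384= 384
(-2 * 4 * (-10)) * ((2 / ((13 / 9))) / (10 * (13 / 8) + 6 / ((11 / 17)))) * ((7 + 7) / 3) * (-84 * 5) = -124185600 / 14599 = -8506.45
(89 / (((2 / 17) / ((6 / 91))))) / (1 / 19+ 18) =86241 / 31213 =2.76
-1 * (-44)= 44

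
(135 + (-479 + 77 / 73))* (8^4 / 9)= -34181120 / 219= -156078.17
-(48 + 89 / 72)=-3545 / 72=-49.24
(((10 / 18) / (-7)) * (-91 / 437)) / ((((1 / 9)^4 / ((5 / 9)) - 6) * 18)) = -2925 / 19113506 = -0.00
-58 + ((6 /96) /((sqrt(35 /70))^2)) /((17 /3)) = -57.98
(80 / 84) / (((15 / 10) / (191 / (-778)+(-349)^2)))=1895219740 / 24507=77333.81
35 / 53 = 0.66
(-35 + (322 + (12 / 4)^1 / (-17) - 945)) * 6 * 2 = -134268 / 17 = -7898.12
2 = 2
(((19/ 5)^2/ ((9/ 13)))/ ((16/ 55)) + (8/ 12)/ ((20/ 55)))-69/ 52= 675839/ 9360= 72.21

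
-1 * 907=-907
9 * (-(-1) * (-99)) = -891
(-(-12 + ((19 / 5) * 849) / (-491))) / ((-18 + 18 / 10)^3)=-0.00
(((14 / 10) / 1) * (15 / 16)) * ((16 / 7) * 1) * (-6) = -18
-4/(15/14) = -56/15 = -3.73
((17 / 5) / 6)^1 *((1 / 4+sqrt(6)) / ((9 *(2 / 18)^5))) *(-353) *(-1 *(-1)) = -13124187 *sqrt(6) / 10 - 13124187 / 40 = -3542860.82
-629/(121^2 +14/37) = -23273/541731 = -0.04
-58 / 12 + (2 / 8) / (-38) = -2207 / 456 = -4.84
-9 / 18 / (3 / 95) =-95 / 6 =-15.83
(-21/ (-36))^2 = 49/ 144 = 0.34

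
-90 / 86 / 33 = -15 / 473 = -0.03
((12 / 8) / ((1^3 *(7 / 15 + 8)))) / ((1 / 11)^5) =7247295 / 254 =28532.66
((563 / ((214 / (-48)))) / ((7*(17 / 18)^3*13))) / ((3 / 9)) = -236405952 / 47837881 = -4.94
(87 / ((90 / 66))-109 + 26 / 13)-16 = -296 / 5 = -59.20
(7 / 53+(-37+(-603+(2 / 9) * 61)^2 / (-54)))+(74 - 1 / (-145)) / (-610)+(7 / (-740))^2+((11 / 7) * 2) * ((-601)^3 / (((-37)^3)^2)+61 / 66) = -9528516194826859142480807 / 1473061440202454566800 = -6468.51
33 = 33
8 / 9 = 0.89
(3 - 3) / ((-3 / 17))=0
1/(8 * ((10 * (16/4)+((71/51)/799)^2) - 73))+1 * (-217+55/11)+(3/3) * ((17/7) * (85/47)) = -29942323669909937/144222724554944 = -207.61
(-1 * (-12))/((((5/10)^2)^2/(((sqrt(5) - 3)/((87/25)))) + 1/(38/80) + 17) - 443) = -0.03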